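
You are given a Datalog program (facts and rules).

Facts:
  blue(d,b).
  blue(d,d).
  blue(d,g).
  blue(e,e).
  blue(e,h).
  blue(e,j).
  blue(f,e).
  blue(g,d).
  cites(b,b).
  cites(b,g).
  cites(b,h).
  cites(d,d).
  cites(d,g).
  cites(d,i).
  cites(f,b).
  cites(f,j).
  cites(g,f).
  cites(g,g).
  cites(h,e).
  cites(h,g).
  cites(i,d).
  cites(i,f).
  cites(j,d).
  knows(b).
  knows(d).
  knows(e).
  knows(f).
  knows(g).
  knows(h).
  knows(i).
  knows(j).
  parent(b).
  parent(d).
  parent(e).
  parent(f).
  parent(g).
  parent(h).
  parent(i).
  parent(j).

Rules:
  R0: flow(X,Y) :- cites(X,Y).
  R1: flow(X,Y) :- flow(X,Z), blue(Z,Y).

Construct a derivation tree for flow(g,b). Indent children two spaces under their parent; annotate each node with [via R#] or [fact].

round 1: derive flow(b,b) via R0 from cites(b,b)
round 1: derive flow(b,g) via R0 from cites(b,g)
round 1: derive flow(b,h) via R0 from cites(b,h)
round 1: derive flow(d,d) via R0 from cites(d,d)
round 1: derive flow(d,g) via R0 from cites(d,g)
round 1: derive flow(d,i) via R0 from cites(d,i)
round 1: derive flow(f,b) via R0 from cites(f,b)
round 1: derive flow(f,j) via R0 from cites(f,j)
round 1: derive flow(g,f) via R0 from cites(g,f)
round 1: derive flow(g,g) via R0 from cites(g,g)
round 1: derive flow(h,e) via R0 from cites(h,e)
round 1: derive flow(h,g) via R0 from cites(h,g)
round 1: derive flow(i,d) via R0 from cites(i,d)
round 1: derive flow(i,f) via R0 from cites(i,f)
round 1: derive flow(j,d) via R0 from cites(j,d)
round 2: derive flow(b,d) via R1 from flow(b,g), blue(g,d)
round 2: derive flow(d,b) via R1 from flow(d,d), blue(d,b)
round 2: derive flow(g,d) via R1 from flow(g,g), blue(g,d)
round 2: derive flow(g,e) via R1 from flow(g,f), blue(f,e)
round 2: derive flow(h,d) via R1 from flow(h,g), blue(g,d)
round 2: derive flow(h,h) via R1 from flow(h,e), blue(e,h)
round 2: derive flow(h,j) via R1 from flow(h,e), blue(e,j)
round 2: derive flow(i,b) via R1 from flow(i,d), blue(d,b)
round 2: derive flow(i,e) via R1 from flow(i,f), blue(f,e)
round 2: derive flow(i,g) via R1 from flow(i,d), blue(d,g)
round 2: derive flow(j,b) via R1 from flow(j,d), blue(d,b)
round 2: derive flow(j,g) via R1 from flow(j,d), blue(d,g)
round 3: derive flow(g,b) via R1 from flow(g,d), blue(d,b)
round 3: derive flow(g,h) via R1 from flow(g,e), blue(e,h)
round 3: derive flow(g,j) via R1 from flow(g,e), blue(e,j)
round 3: derive flow(h,b) via R1 from flow(h,d), blue(d,b)
round 3: derive flow(i,h) via R1 from flow(i,e), blue(e,h)
round 3: derive flow(i,j) via R1 from flow(i,e), blue(e,j)

flow(g,b)  [via R1]
  flow(g,d)  [via R1]
    flow(g,g)  [via R0]
      cites(g,g)  [fact]
    blue(g,d)  [fact]
  blue(d,b)  [fact]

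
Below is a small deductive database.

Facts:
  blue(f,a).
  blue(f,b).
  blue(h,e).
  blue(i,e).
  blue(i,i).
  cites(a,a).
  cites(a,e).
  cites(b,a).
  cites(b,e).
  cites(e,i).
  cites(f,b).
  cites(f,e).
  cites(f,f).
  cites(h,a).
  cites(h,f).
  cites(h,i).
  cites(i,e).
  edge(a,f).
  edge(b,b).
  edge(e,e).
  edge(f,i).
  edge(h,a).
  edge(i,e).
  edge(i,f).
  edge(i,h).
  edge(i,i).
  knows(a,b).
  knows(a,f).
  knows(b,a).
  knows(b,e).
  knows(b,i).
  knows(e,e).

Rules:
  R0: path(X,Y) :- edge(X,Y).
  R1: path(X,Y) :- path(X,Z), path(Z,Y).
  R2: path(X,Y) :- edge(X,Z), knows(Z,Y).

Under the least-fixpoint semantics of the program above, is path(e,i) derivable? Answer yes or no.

no

round 1: derive path(a,f) via R0 from edge(a,f)
round 1: derive path(b,b) via R0 from edge(b,b)
round 1: derive path(e,e) via R0 from edge(e,e)
round 1: derive path(f,i) via R0 from edge(f,i)
round 1: derive path(h,a) via R0 from edge(h,a)
round 1: derive path(i,e) via R0 from edge(i,e)
round 1: derive path(i,f) via R0 from edge(i,f)
round 1: derive path(i,h) via R0 from edge(i,h)
round 1: derive path(i,i) via R0 from edge(i,i)
round 1: derive path(b,a) via R2 from edge(b,b), knows(b,a)
round 1: derive path(b,e) via R2 from edge(b,b), knows(b,e)
round 1: derive path(b,i) via R2 from edge(b,b), knows(b,i)
round 1: derive path(h,b) via R2 from edge(h,a), knows(a,b)
round 1: derive path(h,f) via R2 from edge(h,a), knows(a,f)
round 2: derive path(a,i) via R1 from path(a,f), path(f,i)
round 2: derive path(b,f) via R1 from path(b,a), path(a,f)
round 2: derive path(b,h) via R1 from path(b,i), path(i,h)
round 2: derive path(f,e) via R1 from path(f,i), path(i,e)
round 2: derive path(f,f) via R1 from path(f,i), path(i,f)
round 2: derive path(f,h) via R1 from path(f,i), path(i,h)
round 2: derive path(h,e) via R1 from path(h,b), path(b,e)
round 2: derive path(h,i) via R1 from path(h,b), path(b,i)
round 2: derive path(i,a) via R1 from path(i,h), path(h,a)
round 2: derive path(i,b) via R1 from path(i,h), path(h,b)
round 3: derive path(a,a) via R1 from path(a,i), path(i,a)
round 3: derive path(a,b) via R1 from path(a,i), path(i,b)
round 3: derive path(a,e) via R1 from path(a,f), path(f,e)
round 3: derive path(a,h) via R1 from path(a,f), path(f,h)
round 3: derive path(f,a) via R1 from path(f,h), path(h,a)
round 3: derive path(f,b) via R1 from path(f,h), path(h,b)
round 3: derive path(h,h) via R1 from path(h,b), path(b,h)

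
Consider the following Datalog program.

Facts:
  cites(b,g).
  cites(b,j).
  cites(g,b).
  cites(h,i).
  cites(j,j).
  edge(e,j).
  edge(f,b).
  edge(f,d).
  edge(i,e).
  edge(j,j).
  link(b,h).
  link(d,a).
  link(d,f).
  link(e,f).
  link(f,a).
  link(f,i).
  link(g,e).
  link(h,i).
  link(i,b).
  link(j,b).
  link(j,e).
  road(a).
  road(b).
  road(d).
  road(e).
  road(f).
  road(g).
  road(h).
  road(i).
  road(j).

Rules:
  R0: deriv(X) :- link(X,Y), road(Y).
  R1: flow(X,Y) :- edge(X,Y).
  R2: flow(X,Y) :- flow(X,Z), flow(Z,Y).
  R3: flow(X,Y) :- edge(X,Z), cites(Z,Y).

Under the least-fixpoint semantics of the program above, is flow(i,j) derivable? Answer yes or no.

round 1: derive flow(e,j) via R1 from edge(e,j)
round 1: derive flow(f,b) via R1 from edge(f,b)
round 1: derive flow(f,d) via R1 from edge(f,d)
round 1: derive flow(i,e) via R1 from edge(i,e)
round 1: derive flow(j,j) via R1 from edge(j,j)
round 1: derive flow(f,g) via R3 from edge(f,b), cites(b,g)
round 1: derive flow(f,j) via R3 from edge(f,b), cites(b,j)
round 2: derive flow(i,j) via R2 from flow(i,e), flow(e,j)

yes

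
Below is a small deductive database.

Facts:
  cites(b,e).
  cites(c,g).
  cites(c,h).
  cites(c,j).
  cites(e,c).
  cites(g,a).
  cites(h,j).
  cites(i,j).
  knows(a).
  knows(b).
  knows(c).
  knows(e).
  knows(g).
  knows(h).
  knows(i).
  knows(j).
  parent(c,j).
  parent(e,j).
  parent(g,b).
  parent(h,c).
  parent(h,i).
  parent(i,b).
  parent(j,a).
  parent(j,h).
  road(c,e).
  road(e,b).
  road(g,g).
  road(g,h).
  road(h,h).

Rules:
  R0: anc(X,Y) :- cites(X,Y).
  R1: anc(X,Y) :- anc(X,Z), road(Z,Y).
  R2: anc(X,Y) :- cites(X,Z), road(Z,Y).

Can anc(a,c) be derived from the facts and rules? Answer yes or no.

no

round 1: derive anc(b,e) via R0 from cites(b,e)
round 1: derive anc(c,g) via R0 from cites(c,g)
round 1: derive anc(c,h) via R0 from cites(c,h)
round 1: derive anc(c,j) via R0 from cites(c,j)
round 1: derive anc(e,c) via R0 from cites(e,c)
round 1: derive anc(g,a) via R0 from cites(g,a)
round 1: derive anc(h,j) via R0 from cites(h,j)
round 1: derive anc(i,j) via R0 from cites(i,j)
round 1: derive anc(b,b) via R2 from cites(b,e), road(e,b)
round 1: derive anc(e,e) via R2 from cites(e,c), road(c,e)
round 2: derive anc(e,b) via R1 from anc(e,e), road(e,b)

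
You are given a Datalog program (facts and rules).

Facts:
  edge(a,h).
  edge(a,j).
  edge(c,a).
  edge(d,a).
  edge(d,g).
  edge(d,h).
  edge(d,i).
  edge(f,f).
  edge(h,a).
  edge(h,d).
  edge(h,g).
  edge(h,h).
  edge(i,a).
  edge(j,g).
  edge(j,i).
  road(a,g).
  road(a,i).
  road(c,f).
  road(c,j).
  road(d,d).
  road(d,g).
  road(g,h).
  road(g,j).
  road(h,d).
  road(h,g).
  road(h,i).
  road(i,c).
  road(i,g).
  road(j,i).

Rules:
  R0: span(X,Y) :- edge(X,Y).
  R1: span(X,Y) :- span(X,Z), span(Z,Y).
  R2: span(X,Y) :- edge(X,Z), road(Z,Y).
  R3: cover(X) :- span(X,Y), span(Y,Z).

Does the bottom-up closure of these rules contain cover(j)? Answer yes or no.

round 1: derive span(a,h) via R0 from edge(a,h)
round 1: derive span(a,j) via R0 from edge(a,j)
round 1: derive span(c,a) via R0 from edge(c,a)
round 1: derive span(d,a) via R0 from edge(d,a)
round 1: derive span(d,g) via R0 from edge(d,g)
round 1: derive span(d,h) via R0 from edge(d,h)
round 1: derive span(d,i) via R0 from edge(d,i)
round 1: derive span(f,f) via R0 from edge(f,f)
round 1: derive span(h,a) via R0 from edge(h,a)
round 1: derive span(h,d) via R0 from edge(h,d)
round 1: derive span(h,g) via R0 from edge(h,g)
round 1: derive span(h,h) via R0 from edge(h,h)
round 1: derive span(i,a) via R0 from edge(i,a)
round 1: derive span(j,g) via R0 from edge(j,g)
round 1: derive span(j,i) via R0 from edge(j,i)
round 1: derive span(a,d) via R2 from edge(a,h), road(h,d)
round 1: derive span(a,g) via R2 from edge(a,h), road(h,g)
round 1: derive span(a,i) via R2 from edge(a,h), road(h,i)
round 1: derive span(c,g) via R2 from edge(c,a), road(a,g)
round 1: derive span(c,i) via R2 from edge(c,a), road(a,i)
round 1: derive span(d,c) via R2 from edge(d,i), road(i,c)
round 1: derive span(d,d) via R2 from edge(d,h), road(h,d)
round 1: derive span(d,j) via R2 from edge(d,g), road(g,j)
round 1: derive span(h,i) via R2 from edge(h,a), road(a,i)
round 1: derive span(h,j) via R2 from edge(h,g), road(g,j)
round 1: derive span(i,g) via R2 from edge(i,a), road(a,g)
round 1: derive span(i,i) via R2 from edge(i,a), road(a,i)
round 1: derive span(j,c) via R2 from edge(j,i), road(i,c)
round 1: derive span(j,h) via R2 from edge(j,g), road(g,h)
round 1: derive span(j,j) via R2 from edge(j,g), road(g,j)
round 2: derive span(a,a) via R1 from span(a,d), span(d,a)
round 2: derive span(a,c) via R1 from span(a,d), span(d,c)
round 2: derive span(c,d) via R1 from span(c,a), span(a,d)
round 2: derive span(c,h) via R1 from span(c,a), span(a,h)
round 2: derive span(c,j) via R1 from span(c,a), span(a,j)
round 2: derive span(h,c) via R1 from span(h,d), span(d,c)
round 2: derive span(i,d) via R1 from span(i,a), span(a,d)
round 2: derive span(i,h) via R1 from span(i,a), span(a,h)
round 2: derive span(i,j) via R1 from span(i,a), span(a,j)
round 2: derive span(j,a) via R1 from span(j,c), span(c,a)
round 2: derive span(j,d) via R1 from span(j,h), span(h,d)
round 2: derive cover(a) via R3 from span(a,d), span(d,a)
round 2: derive cover(c) via R3 from span(c,a), span(a,d)
round 2: derive cover(d) via R3 from span(d,a), span(a,d)
round 2: derive cover(f) via R3 from span(f,f), span(f,f)
round 2: derive cover(h) via R3 from span(h,a), span(a,d)
round 2: derive cover(i) via R3 from span(i,a), span(a,d)
round 2: derive cover(j) via R3 from span(j,c), span(c,a)
round 3: derive span(c,c) via R1 from span(c,a), span(a,c)
round 3: derive span(i,c) via R1 from span(i,a), span(a,c)

yes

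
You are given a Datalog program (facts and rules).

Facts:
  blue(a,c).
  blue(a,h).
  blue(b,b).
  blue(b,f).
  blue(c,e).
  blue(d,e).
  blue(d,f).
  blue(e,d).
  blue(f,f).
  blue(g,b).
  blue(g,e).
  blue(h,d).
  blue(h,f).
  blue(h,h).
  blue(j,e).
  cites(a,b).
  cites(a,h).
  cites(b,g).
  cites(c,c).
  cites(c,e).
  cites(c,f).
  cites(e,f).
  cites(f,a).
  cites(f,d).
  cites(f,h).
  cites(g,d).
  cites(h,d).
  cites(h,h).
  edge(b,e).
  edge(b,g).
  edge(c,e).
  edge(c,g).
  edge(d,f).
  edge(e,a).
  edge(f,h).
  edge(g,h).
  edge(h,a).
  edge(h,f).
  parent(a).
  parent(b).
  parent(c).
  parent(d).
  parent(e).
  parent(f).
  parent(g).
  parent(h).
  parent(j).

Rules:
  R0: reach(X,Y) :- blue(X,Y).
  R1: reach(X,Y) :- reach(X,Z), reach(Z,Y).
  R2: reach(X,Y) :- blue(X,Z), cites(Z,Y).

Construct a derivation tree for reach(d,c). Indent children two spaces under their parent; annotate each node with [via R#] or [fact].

reach(d,c)  [via R1]
  reach(d,a)  [via R2]
    blue(d,f)  [fact]
    cites(f,a)  [fact]
  reach(a,c)  [via R0]
    blue(a,c)  [fact]

round 1: derive reach(a,c) via R0 from blue(a,c)
round 1: derive reach(a,h) via R0 from blue(a,h)
round 1: derive reach(b,b) via R0 from blue(b,b)
round 1: derive reach(b,f) via R0 from blue(b,f)
round 1: derive reach(c,e) via R0 from blue(c,e)
round 1: derive reach(d,e) via R0 from blue(d,e)
round 1: derive reach(d,f) via R0 from blue(d,f)
round 1: derive reach(e,d) via R0 from blue(e,d)
round 1: derive reach(f,f) via R0 from blue(f,f)
round 1: derive reach(g,b) via R0 from blue(g,b)
round 1: derive reach(g,e) via R0 from blue(g,e)
round 1: derive reach(h,d) via R0 from blue(h,d)
round 1: derive reach(h,f) via R0 from blue(h,f)
round 1: derive reach(h,h) via R0 from blue(h,h)
round 1: derive reach(j,e) via R0 from blue(j,e)
round 1: derive reach(a,d) via R2 from blue(a,h), cites(h,d)
round 1: derive reach(a,e) via R2 from blue(a,c), cites(c,e)
round 1: derive reach(a,f) via R2 from blue(a,c), cites(c,f)
round 1: derive reach(b,a) via R2 from blue(b,f), cites(f,a)
round 1: derive reach(b,d) via R2 from blue(b,f), cites(f,d)
round 1: derive reach(b,g) via R2 from blue(b,b), cites(b,g)
round 1: derive reach(b,h) via R2 from blue(b,f), cites(f,h)
round 1: derive reach(c,f) via R2 from blue(c,e), cites(e,f)
round 1: derive reach(d,a) via R2 from blue(d,f), cites(f,a)
round 1: derive reach(d,d) via R2 from blue(d,f), cites(f,d)
round 1: derive reach(d,h) via R2 from blue(d,f), cites(f,h)
round 1: derive reach(f,a) via R2 from blue(f,f), cites(f,a)
round 1: derive reach(f,d) via R2 from blue(f,f), cites(f,d)
round 1: derive reach(f,h) via R2 from blue(f,f), cites(f,h)
round 1: derive reach(g,f) via R2 from blue(g,e), cites(e,f)
round 1: derive reach(g,g) via R2 from blue(g,b), cites(b,g)
round 1: derive reach(h,a) via R2 from blue(h,f), cites(f,a)
round 1: derive reach(j,f) via R2 from blue(j,e), cites(e,f)
round 2: derive reach(a,a) via R1 from reach(a,d), reach(d,a)
round 2: derive reach(b,c) via R1 from reach(b,a), reach(a,c)
round 2: derive reach(b,e) via R1 from reach(b,a), reach(a,e)
round 2: derive reach(c,a) via R1 from reach(c,f), reach(f,a)
round 2: derive reach(c,d) via R1 from reach(c,e), reach(e,d)
round 2: derive reach(c,h) via R1 from reach(c,f), reach(f,h)
round 2: derive reach(d,c) via R1 from reach(d,a), reach(a,c)
round 2: derive reach(e,a) via R1 from reach(e,d), reach(d,a)
round 2: derive reach(e,e) via R1 from reach(e,d), reach(d,e)
round 2: derive reach(e,f) via R1 from reach(e,d), reach(d,f)
round 2: derive reach(e,h) via R1 from reach(e,d), reach(d,h)
round 2: derive reach(f,c) via R1 from reach(f,a), reach(a,c)
round 2: derive reach(f,e) via R1 from reach(f,a), reach(a,e)
round 2: derive reach(g,a) via R1 from reach(g,b), reach(b,a)
round 2: derive reach(g,d) via R1 from reach(g,b), reach(b,d)
round 2: derive reach(g,h) via R1 from reach(g,b), reach(b,h)
round 2: derive reach(h,c) via R1 from reach(h,a), reach(a,c)
round 2: derive reach(h,e) via R1 from reach(h,a), reach(a,e)
round 2: derive reach(j,a) via R1 from reach(j,f), reach(f,a)
round 2: derive reach(j,d) via R1 from reach(j,e), reach(e,d)
round 2: derive reach(j,h) via R1 from reach(j,f), reach(f,h)
round 3: derive reach(c,c) via R1 from reach(c,a), reach(a,c)
round 3: derive reach(e,c) via R1 from reach(e,a), reach(a,c)
round 3: derive reach(g,c) via R1 from reach(g,a), reach(a,c)
round 3: derive reach(j,c) via R1 from reach(j,a), reach(a,c)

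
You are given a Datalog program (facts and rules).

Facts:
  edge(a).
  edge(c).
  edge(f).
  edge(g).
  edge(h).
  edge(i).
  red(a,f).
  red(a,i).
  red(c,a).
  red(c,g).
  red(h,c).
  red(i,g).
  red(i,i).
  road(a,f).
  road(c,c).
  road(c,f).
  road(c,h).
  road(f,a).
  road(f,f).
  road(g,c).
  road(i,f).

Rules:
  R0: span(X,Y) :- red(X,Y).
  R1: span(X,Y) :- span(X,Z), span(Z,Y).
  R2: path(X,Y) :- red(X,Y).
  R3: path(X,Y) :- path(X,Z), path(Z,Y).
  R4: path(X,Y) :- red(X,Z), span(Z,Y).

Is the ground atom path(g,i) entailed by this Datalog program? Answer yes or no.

no

round 1: derive span(a,f) via R0 from red(a,f)
round 1: derive span(a,i) via R0 from red(a,i)
round 1: derive span(c,a) via R0 from red(c,a)
round 1: derive span(c,g) via R0 from red(c,g)
round 1: derive span(h,c) via R0 from red(h,c)
round 1: derive span(i,g) via R0 from red(i,g)
round 1: derive span(i,i) via R0 from red(i,i)
round 1: derive path(a,f) via R2 from red(a,f)
round 1: derive path(a,i) via R2 from red(a,i)
round 1: derive path(c,a) via R2 from red(c,a)
round 1: derive path(c,g) via R2 from red(c,g)
round 1: derive path(h,c) via R2 from red(h,c)
round 1: derive path(i,g) via R2 from red(i,g)
round 1: derive path(i,i) via R2 from red(i,i)
round 2: derive span(a,g) via R1 from span(a,i), span(i,g)
round 2: derive span(c,f) via R1 from span(c,a), span(a,f)
round 2: derive span(c,i) via R1 from span(c,a), span(a,i)
round 2: derive span(h,a) via R1 from span(h,c), span(c,a)
round 2: derive span(h,g) via R1 from span(h,c), span(c,g)
round 2: derive path(a,g) via R3 from path(a,i), path(i,g)
round 2: derive path(c,f) via R3 from path(c,a), path(a,f)
round 2: derive path(c,i) via R3 from path(c,a), path(a,i)
round 2: derive path(h,a) via R3 from path(h,c), path(c,a)
round 2: derive path(h,g) via R3 from path(h,c), path(c,g)
round 3: derive span(h,f) via R1 from span(h,a), span(a,f)
round 3: derive span(h,i) via R1 from span(h,a), span(a,i)
round 3: derive path(h,f) via R3 from path(h,a), path(a,f)
round 3: derive path(h,i) via R3 from path(h,a), path(a,i)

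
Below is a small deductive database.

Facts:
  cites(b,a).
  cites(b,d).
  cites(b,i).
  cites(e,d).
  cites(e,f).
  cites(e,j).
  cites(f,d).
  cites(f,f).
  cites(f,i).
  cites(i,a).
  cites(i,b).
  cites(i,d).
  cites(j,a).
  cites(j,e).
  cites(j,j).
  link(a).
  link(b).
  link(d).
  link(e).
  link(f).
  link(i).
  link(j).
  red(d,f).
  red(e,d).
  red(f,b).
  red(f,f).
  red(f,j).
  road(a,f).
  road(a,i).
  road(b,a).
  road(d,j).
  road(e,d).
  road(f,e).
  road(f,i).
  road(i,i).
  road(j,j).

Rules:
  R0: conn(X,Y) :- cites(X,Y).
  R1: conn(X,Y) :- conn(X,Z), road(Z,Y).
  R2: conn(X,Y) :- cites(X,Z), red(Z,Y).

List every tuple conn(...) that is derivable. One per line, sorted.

round 1: derive conn(b,a) via R0 from cites(b,a)
round 1: derive conn(b,d) via R0 from cites(b,d)
round 1: derive conn(b,i) via R0 from cites(b,i)
round 1: derive conn(e,d) via R0 from cites(e,d)
round 1: derive conn(e,f) via R0 from cites(e,f)
round 1: derive conn(e,j) via R0 from cites(e,j)
round 1: derive conn(f,d) via R0 from cites(f,d)
round 1: derive conn(f,f) via R0 from cites(f,f)
round 1: derive conn(f,i) via R0 from cites(f,i)
round 1: derive conn(i,a) via R0 from cites(i,a)
round 1: derive conn(i,b) via R0 from cites(i,b)
round 1: derive conn(i,d) via R0 from cites(i,d)
round 1: derive conn(j,a) via R0 from cites(j,a)
round 1: derive conn(j,e) via R0 from cites(j,e)
round 1: derive conn(j,j) via R0 from cites(j,j)
round 1: derive conn(b,f) via R2 from cites(b,d), red(d,f)
round 1: derive conn(e,b) via R2 from cites(e,f), red(f,b)
round 1: derive conn(f,b) via R2 from cites(f,f), red(f,b)
round 1: derive conn(f,j) via R2 from cites(f,f), red(f,j)
round 1: derive conn(i,f) via R2 from cites(i,d), red(d,f)
round 1: derive conn(j,d) via R2 from cites(j,e), red(e,d)
round 2: derive conn(b,e) via R1 from conn(b,f), road(f,e)
round 2: derive conn(b,j) via R1 from conn(b,d), road(d,j)
round 2: derive conn(e,a) via R1 from conn(e,b), road(b,a)
round 2: derive conn(e,e) via R1 from conn(e,f), road(f,e)
round 2: derive conn(e,i) via R1 from conn(e,f), road(f,i)
round 2: derive conn(f,a) via R1 from conn(f,b), road(b,a)
round 2: derive conn(f,e) via R1 from conn(f,f), road(f,e)
round 2: derive conn(i,e) via R1 from conn(i,f), road(f,e)
round 2: derive conn(i,i) via R1 from conn(i,a), road(a,i)
round 2: derive conn(i,j) via R1 from conn(i,d), road(d,j)
round 2: derive conn(j,f) via R1 from conn(j,a), road(a,f)
round 2: derive conn(j,i) via R1 from conn(j,a), road(a,i)

conn(b,a)
conn(b,d)
conn(b,e)
conn(b,f)
conn(b,i)
conn(b,j)
conn(e,a)
conn(e,b)
conn(e,d)
conn(e,e)
conn(e,f)
conn(e,i)
conn(e,j)
conn(f,a)
conn(f,b)
conn(f,d)
conn(f,e)
conn(f,f)
conn(f,i)
conn(f,j)
conn(i,a)
conn(i,b)
conn(i,d)
conn(i,e)
conn(i,f)
conn(i,i)
conn(i,j)
conn(j,a)
conn(j,d)
conn(j,e)
conn(j,f)
conn(j,i)
conn(j,j)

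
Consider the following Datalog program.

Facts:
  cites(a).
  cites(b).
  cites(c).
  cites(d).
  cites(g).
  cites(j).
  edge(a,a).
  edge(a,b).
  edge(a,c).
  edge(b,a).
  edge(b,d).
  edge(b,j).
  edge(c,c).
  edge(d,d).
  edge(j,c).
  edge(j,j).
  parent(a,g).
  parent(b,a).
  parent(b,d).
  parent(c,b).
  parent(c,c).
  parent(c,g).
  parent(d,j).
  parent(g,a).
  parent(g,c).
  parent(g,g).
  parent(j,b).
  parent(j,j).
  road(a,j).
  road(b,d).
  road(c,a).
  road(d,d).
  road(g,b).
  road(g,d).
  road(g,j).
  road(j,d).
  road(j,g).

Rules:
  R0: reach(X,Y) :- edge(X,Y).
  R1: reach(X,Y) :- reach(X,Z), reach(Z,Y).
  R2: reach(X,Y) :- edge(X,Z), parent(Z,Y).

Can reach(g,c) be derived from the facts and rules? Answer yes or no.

no

round 1: derive reach(a,a) via R0 from edge(a,a)
round 1: derive reach(a,b) via R0 from edge(a,b)
round 1: derive reach(a,c) via R0 from edge(a,c)
round 1: derive reach(b,a) via R0 from edge(b,a)
round 1: derive reach(b,d) via R0 from edge(b,d)
round 1: derive reach(b,j) via R0 from edge(b,j)
round 1: derive reach(c,c) via R0 from edge(c,c)
round 1: derive reach(d,d) via R0 from edge(d,d)
round 1: derive reach(j,c) via R0 from edge(j,c)
round 1: derive reach(j,j) via R0 from edge(j,j)
round 1: derive reach(a,d) via R2 from edge(a,b), parent(b,d)
round 1: derive reach(a,g) via R2 from edge(a,a), parent(a,g)
round 1: derive reach(b,b) via R2 from edge(b,j), parent(j,b)
round 1: derive reach(b,g) via R2 from edge(b,a), parent(a,g)
round 1: derive reach(c,b) via R2 from edge(c,c), parent(c,b)
round 1: derive reach(c,g) via R2 from edge(c,c), parent(c,g)
round 1: derive reach(d,j) via R2 from edge(d,d), parent(d,j)
round 1: derive reach(j,b) via R2 from edge(j,c), parent(c,b)
round 1: derive reach(j,g) via R2 from edge(j,c), parent(c,g)
round 2: derive reach(a,j) via R1 from reach(a,b), reach(b,j)
round 2: derive reach(b,c) via R1 from reach(b,a), reach(a,c)
round 2: derive reach(c,a) via R1 from reach(c,b), reach(b,a)
round 2: derive reach(c,d) via R1 from reach(c,b), reach(b,d)
round 2: derive reach(c,j) via R1 from reach(c,b), reach(b,j)
round 2: derive reach(d,b) via R1 from reach(d,j), reach(j,b)
round 2: derive reach(d,c) via R1 from reach(d,j), reach(j,c)
round 2: derive reach(d,g) via R1 from reach(d,j), reach(j,g)
round 2: derive reach(j,a) via R1 from reach(j,b), reach(b,a)
round 2: derive reach(j,d) via R1 from reach(j,b), reach(b,d)
round 3: derive reach(d,a) via R1 from reach(d,b), reach(b,a)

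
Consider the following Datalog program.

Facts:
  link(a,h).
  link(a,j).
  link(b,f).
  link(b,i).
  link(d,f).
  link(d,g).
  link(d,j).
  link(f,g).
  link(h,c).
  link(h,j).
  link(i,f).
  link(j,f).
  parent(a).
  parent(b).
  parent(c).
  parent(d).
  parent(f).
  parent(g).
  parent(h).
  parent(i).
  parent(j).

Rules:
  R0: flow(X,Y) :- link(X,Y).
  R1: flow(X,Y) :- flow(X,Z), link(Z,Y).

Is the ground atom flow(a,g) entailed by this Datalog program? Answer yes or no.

round 1: derive flow(a,h) via R0 from link(a,h)
round 1: derive flow(a,j) via R0 from link(a,j)
round 1: derive flow(b,f) via R0 from link(b,f)
round 1: derive flow(b,i) via R0 from link(b,i)
round 1: derive flow(d,f) via R0 from link(d,f)
round 1: derive flow(d,g) via R0 from link(d,g)
round 1: derive flow(d,j) via R0 from link(d,j)
round 1: derive flow(f,g) via R0 from link(f,g)
round 1: derive flow(h,c) via R0 from link(h,c)
round 1: derive flow(h,j) via R0 from link(h,j)
round 1: derive flow(i,f) via R0 from link(i,f)
round 1: derive flow(j,f) via R0 from link(j,f)
round 2: derive flow(a,c) via R1 from flow(a,h), link(h,c)
round 2: derive flow(a,f) via R1 from flow(a,j), link(j,f)
round 2: derive flow(b,g) via R1 from flow(b,f), link(f,g)
round 2: derive flow(h,f) via R1 from flow(h,j), link(j,f)
round 2: derive flow(i,g) via R1 from flow(i,f), link(f,g)
round 2: derive flow(j,g) via R1 from flow(j,f), link(f,g)
round 3: derive flow(a,g) via R1 from flow(a,f), link(f,g)
round 3: derive flow(h,g) via R1 from flow(h,f), link(f,g)

yes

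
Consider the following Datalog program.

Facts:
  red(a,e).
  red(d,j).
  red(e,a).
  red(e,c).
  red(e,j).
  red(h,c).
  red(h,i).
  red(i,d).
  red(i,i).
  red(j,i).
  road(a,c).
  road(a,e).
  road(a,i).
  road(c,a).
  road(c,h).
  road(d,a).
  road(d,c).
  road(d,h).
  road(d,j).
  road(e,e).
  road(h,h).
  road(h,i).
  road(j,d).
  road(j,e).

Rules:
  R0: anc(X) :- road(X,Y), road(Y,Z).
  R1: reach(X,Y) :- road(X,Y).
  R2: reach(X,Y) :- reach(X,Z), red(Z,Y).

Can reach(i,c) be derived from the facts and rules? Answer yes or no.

no

round 1: derive reach(a,c) via R1 from road(a,c)
round 1: derive reach(a,e) via R1 from road(a,e)
round 1: derive reach(a,i) via R1 from road(a,i)
round 1: derive reach(c,a) via R1 from road(c,a)
round 1: derive reach(c,h) via R1 from road(c,h)
round 1: derive reach(d,a) via R1 from road(d,a)
round 1: derive reach(d,c) via R1 from road(d,c)
round 1: derive reach(d,h) via R1 from road(d,h)
round 1: derive reach(d,j) via R1 from road(d,j)
round 1: derive reach(e,e) via R1 from road(e,e)
round 1: derive reach(h,h) via R1 from road(h,h)
round 1: derive reach(h,i) via R1 from road(h,i)
round 1: derive reach(j,d) via R1 from road(j,d)
round 1: derive reach(j,e) via R1 from road(j,e)
round 2: derive reach(a,a) via R2 from reach(a,e), red(e,a)
round 2: derive reach(a,d) via R2 from reach(a,i), red(i,d)
round 2: derive reach(a,j) via R2 from reach(a,e), red(e,j)
round 2: derive reach(c,c) via R2 from reach(c,h), red(h,c)
round 2: derive reach(c,e) via R2 from reach(c,a), red(a,e)
round 2: derive reach(c,i) via R2 from reach(c,h), red(h,i)
round 2: derive reach(d,e) via R2 from reach(d,a), red(a,e)
round 2: derive reach(d,i) via R2 from reach(d,h), red(h,i)
round 2: derive reach(e,a) via R2 from reach(e,e), red(e,a)
round 2: derive reach(e,c) via R2 from reach(e,e), red(e,c)
round 2: derive reach(e,j) via R2 from reach(e,e), red(e,j)
round 2: derive reach(h,c) via R2 from reach(h,h), red(h,c)
round 2: derive reach(h,d) via R2 from reach(h,i), red(i,d)
round 2: derive reach(j,a) via R2 from reach(j,e), red(e,a)
round 2: derive reach(j,c) via R2 from reach(j,e), red(e,c)
round 2: derive reach(j,j) via R2 from reach(j,d), red(d,j)
round 3: derive reach(c,d) via R2 from reach(c,i), red(i,d)
round 3: derive reach(c,j) via R2 from reach(c,e), red(e,j)
round 3: derive reach(d,d) via R2 from reach(d,i), red(i,d)
round 3: derive reach(e,i) via R2 from reach(e,j), red(j,i)
round 3: derive reach(h,j) via R2 from reach(h,d), red(d,j)
round 3: derive reach(j,i) via R2 from reach(j,j), red(j,i)
round 4: derive reach(e,d) via R2 from reach(e,i), red(i,d)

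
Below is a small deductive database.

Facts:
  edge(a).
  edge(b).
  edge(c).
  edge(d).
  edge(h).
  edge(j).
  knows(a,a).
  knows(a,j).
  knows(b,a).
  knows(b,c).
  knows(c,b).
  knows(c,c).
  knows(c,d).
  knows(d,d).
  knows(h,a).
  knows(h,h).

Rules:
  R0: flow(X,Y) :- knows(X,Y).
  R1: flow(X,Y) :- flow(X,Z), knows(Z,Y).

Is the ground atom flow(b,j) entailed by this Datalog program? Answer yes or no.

yes

round 1: derive flow(a,a) via R0 from knows(a,a)
round 1: derive flow(a,j) via R0 from knows(a,j)
round 1: derive flow(b,a) via R0 from knows(b,a)
round 1: derive flow(b,c) via R0 from knows(b,c)
round 1: derive flow(c,b) via R0 from knows(c,b)
round 1: derive flow(c,c) via R0 from knows(c,c)
round 1: derive flow(c,d) via R0 from knows(c,d)
round 1: derive flow(d,d) via R0 from knows(d,d)
round 1: derive flow(h,a) via R0 from knows(h,a)
round 1: derive flow(h,h) via R0 from knows(h,h)
round 2: derive flow(b,b) via R1 from flow(b,c), knows(c,b)
round 2: derive flow(b,d) via R1 from flow(b,c), knows(c,d)
round 2: derive flow(b,j) via R1 from flow(b,a), knows(a,j)
round 2: derive flow(c,a) via R1 from flow(c,b), knows(b,a)
round 2: derive flow(h,j) via R1 from flow(h,a), knows(a,j)
round 3: derive flow(c,j) via R1 from flow(c,a), knows(a,j)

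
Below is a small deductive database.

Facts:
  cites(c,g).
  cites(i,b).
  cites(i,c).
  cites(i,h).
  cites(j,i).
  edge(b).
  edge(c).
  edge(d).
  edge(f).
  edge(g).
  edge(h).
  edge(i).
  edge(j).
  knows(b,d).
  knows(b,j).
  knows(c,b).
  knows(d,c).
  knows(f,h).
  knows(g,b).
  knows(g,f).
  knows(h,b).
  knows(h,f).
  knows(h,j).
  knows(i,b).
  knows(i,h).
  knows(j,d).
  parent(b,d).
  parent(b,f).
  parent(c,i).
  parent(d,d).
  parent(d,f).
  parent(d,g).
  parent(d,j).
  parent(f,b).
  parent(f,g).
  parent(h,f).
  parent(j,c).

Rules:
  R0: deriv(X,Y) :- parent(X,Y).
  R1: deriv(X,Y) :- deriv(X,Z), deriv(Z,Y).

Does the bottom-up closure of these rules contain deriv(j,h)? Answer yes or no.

round 1: derive deriv(b,d) via R0 from parent(b,d)
round 1: derive deriv(b,f) via R0 from parent(b,f)
round 1: derive deriv(c,i) via R0 from parent(c,i)
round 1: derive deriv(d,d) via R0 from parent(d,d)
round 1: derive deriv(d,f) via R0 from parent(d,f)
round 1: derive deriv(d,g) via R0 from parent(d,g)
round 1: derive deriv(d,j) via R0 from parent(d,j)
round 1: derive deriv(f,b) via R0 from parent(f,b)
round 1: derive deriv(f,g) via R0 from parent(f,g)
round 1: derive deriv(h,f) via R0 from parent(h,f)
round 1: derive deriv(j,c) via R0 from parent(j,c)
round 2: derive deriv(b,b) via R1 from deriv(b,f), deriv(f,b)
round 2: derive deriv(b,g) via R1 from deriv(b,d), deriv(d,g)
round 2: derive deriv(b,j) via R1 from deriv(b,d), deriv(d,j)
round 2: derive deriv(d,b) via R1 from deriv(d,f), deriv(f,b)
round 2: derive deriv(d,c) via R1 from deriv(d,j), deriv(j,c)
round 2: derive deriv(f,d) via R1 from deriv(f,b), deriv(b,d)
round 2: derive deriv(f,f) via R1 from deriv(f,b), deriv(b,f)
round 2: derive deriv(h,b) via R1 from deriv(h,f), deriv(f,b)
round 2: derive deriv(h,g) via R1 from deriv(h,f), deriv(f,g)
round 2: derive deriv(j,i) via R1 from deriv(j,c), deriv(c,i)
round 3: derive deriv(b,c) via R1 from deriv(b,d), deriv(d,c)
round 3: derive deriv(b,i) via R1 from deriv(b,j), deriv(j,i)
round 3: derive deriv(d,i) via R1 from deriv(d,c), deriv(c,i)
round 3: derive deriv(f,c) via R1 from deriv(f,d), deriv(d,c)
round 3: derive deriv(f,j) via R1 from deriv(f,b), deriv(b,j)
round 3: derive deriv(h,d) via R1 from deriv(h,b), deriv(b,d)
round 3: derive deriv(h,j) via R1 from deriv(h,b), deriv(b,j)
round 4: derive deriv(f,i) via R1 from deriv(f,b), deriv(b,i)
round 4: derive deriv(h,c) via R1 from deriv(h,b), deriv(b,c)
round 4: derive deriv(h,i) via R1 from deriv(h,b), deriv(b,i)

no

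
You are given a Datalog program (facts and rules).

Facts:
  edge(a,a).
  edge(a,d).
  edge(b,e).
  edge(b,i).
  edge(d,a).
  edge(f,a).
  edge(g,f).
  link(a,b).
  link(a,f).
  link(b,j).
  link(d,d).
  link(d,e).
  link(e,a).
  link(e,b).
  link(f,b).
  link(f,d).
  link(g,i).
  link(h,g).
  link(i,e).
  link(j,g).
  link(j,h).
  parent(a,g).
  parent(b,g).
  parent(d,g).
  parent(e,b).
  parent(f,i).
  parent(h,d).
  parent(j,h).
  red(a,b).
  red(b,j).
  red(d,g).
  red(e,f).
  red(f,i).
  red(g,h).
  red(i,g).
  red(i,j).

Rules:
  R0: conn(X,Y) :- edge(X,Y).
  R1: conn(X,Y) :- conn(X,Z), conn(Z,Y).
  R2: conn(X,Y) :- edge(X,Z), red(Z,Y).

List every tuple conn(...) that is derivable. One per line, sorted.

conn(a,a)
conn(a,b)
conn(a,d)
conn(a,e)
conn(a,f)
conn(a,g)
conn(a,i)
conn(a,j)
conn(b,a)
conn(b,b)
conn(b,d)
conn(b,e)
conn(b,f)
conn(b,g)
conn(b,i)
conn(b,j)
conn(d,a)
conn(d,b)
conn(d,d)
conn(d,e)
conn(d,f)
conn(d,g)
conn(d,i)
conn(d,j)
conn(f,a)
conn(f,b)
conn(f,d)
conn(f,e)
conn(f,f)
conn(f,g)
conn(f,i)
conn(f,j)
conn(g,a)
conn(g,b)
conn(g,d)
conn(g,e)
conn(g,f)
conn(g,g)
conn(g,i)
conn(g,j)

round 1: derive conn(a,a) via R0 from edge(a,a)
round 1: derive conn(a,d) via R0 from edge(a,d)
round 1: derive conn(b,e) via R0 from edge(b,e)
round 1: derive conn(b,i) via R0 from edge(b,i)
round 1: derive conn(d,a) via R0 from edge(d,a)
round 1: derive conn(f,a) via R0 from edge(f,a)
round 1: derive conn(g,f) via R0 from edge(g,f)
round 1: derive conn(a,b) via R2 from edge(a,a), red(a,b)
round 1: derive conn(a,g) via R2 from edge(a,d), red(d,g)
round 1: derive conn(b,f) via R2 from edge(b,e), red(e,f)
round 1: derive conn(b,g) via R2 from edge(b,i), red(i,g)
round 1: derive conn(b,j) via R2 from edge(b,i), red(i,j)
round 1: derive conn(d,b) via R2 from edge(d,a), red(a,b)
round 1: derive conn(f,b) via R2 from edge(f,a), red(a,b)
round 1: derive conn(g,i) via R2 from edge(g,f), red(f,i)
round 2: derive conn(a,e) via R1 from conn(a,b), conn(b,e)
round 2: derive conn(a,f) via R1 from conn(a,b), conn(b,f)
round 2: derive conn(a,i) via R1 from conn(a,b), conn(b,i)
round 2: derive conn(a,j) via R1 from conn(a,b), conn(b,j)
round 2: derive conn(b,a) via R1 from conn(b,f), conn(f,a)
round 2: derive conn(b,b) via R1 from conn(b,f), conn(f,b)
round 2: derive conn(d,d) via R1 from conn(d,a), conn(a,d)
round 2: derive conn(d,e) via R1 from conn(d,b), conn(b,e)
round 2: derive conn(d,f) via R1 from conn(d,b), conn(b,f)
round 2: derive conn(d,g) via R1 from conn(d,a), conn(a,g)
round 2: derive conn(d,i) via R1 from conn(d,b), conn(b,i)
round 2: derive conn(d,j) via R1 from conn(d,b), conn(b,j)
round 2: derive conn(f,d) via R1 from conn(f,a), conn(a,d)
round 2: derive conn(f,e) via R1 from conn(f,b), conn(b,e)
round 2: derive conn(f,f) via R1 from conn(f,b), conn(b,f)
round 2: derive conn(f,g) via R1 from conn(f,a), conn(a,g)
round 2: derive conn(f,i) via R1 from conn(f,b), conn(b,i)
round 2: derive conn(f,j) via R1 from conn(f,b), conn(b,j)
round 2: derive conn(g,a) via R1 from conn(g,f), conn(f,a)
round 2: derive conn(g,b) via R1 from conn(g,f), conn(f,b)
round 3: derive conn(b,d) via R1 from conn(b,a), conn(a,d)
round 3: derive conn(g,d) via R1 from conn(g,a), conn(a,d)
round 3: derive conn(g,e) via R1 from conn(g,a), conn(a,e)
round 3: derive conn(g,g) via R1 from conn(g,a), conn(a,g)
round 3: derive conn(g,j) via R1 from conn(g,a), conn(a,j)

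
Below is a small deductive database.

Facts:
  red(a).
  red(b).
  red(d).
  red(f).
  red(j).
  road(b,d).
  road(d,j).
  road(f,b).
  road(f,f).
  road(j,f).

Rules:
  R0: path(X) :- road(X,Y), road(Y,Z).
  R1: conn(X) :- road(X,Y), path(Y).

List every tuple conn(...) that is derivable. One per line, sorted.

conn(b)
conn(d)
conn(f)
conn(j)

round 1: derive path(b) via R0 from road(b,d), road(d,j)
round 1: derive path(d) via R0 from road(d,j), road(j,f)
round 1: derive path(f) via R0 from road(f,b), road(b,d)
round 1: derive path(j) via R0 from road(j,f), road(f,b)
round 2: derive conn(b) via R1 from road(b,d), path(d)
round 2: derive conn(d) via R1 from road(d,j), path(j)
round 2: derive conn(f) via R1 from road(f,b), path(b)
round 2: derive conn(j) via R1 from road(j,f), path(f)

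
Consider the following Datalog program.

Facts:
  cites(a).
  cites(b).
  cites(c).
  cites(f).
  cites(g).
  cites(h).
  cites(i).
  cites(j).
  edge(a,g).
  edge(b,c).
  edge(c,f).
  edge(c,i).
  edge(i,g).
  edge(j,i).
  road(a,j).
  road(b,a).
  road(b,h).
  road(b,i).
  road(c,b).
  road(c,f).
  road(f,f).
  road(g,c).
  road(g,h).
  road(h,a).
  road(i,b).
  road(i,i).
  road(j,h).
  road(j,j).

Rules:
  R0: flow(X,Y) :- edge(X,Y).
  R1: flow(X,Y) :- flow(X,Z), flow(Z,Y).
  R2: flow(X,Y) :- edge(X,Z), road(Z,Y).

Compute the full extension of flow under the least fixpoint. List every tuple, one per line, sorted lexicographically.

round 1: derive flow(a,g) via R0 from edge(a,g)
round 1: derive flow(b,c) via R0 from edge(b,c)
round 1: derive flow(c,f) via R0 from edge(c,f)
round 1: derive flow(c,i) via R0 from edge(c,i)
round 1: derive flow(i,g) via R0 from edge(i,g)
round 1: derive flow(j,i) via R0 from edge(j,i)
round 1: derive flow(a,c) via R2 from edge(a,g), road(g,c)
round 1: derive flow(a,h) via R2 from edge(a,g), road(g,h)
round 1: derive flow(b,b) via R2 from edge(b,c), road(c,b)
round 1: derive flow(b,f) via R2 from edge(b,c), road(c,f)
round 1: derive flow(c,b) via R2 from edge(c,i), road(i,b)
round 1: derive flow(i,c) via R2 from edge(i,g), road(g,c)
round 1: derive flow(i,h) via R2 from edge(i,g), road(g,h)
round 1: derive flow(j,b) via R2 from edge(j,i), road(i,b)
round 2: derive flow(a,b) via R1 from flow(a,c), flow(c,b)
round 2: derive flow(a,f) via R1 from flow(a,c), flow(c,f)
round 2: derive flow(a,i) via R1 from flow(a,c), flow(c,i)
round 2: derive flow(b,i) via R1 from flow(b,c), flow(c,i)
round 2: derive flow(c,c) via R1 from flow(c,b), flow(b,c)
round 2: derive flow(c,g) via R1 from flow(c,i), flow(i,g)
round 2: derive flow(c,h) via R1 from flow(c,i), flow(i,h)
round 2: derive flow(i,b) via R1 from flow(i,c), flow(c,b)
round 2: derive flow(i,f) via R1 from flow(i,c), flow(c,f)
round 2: derive flow(i,i) via R1 from flow(i,c), flow(c,i)
round 2: derive flow(j,c) via R1 from flow(j,b), flow(b,c)
round 2: derive flow(j,f) via R1 from flow(j,b), flow(b,f)
round 2: derive flow(j,g) via R1 from flow(j,i), flow(i,g)
round 2: derive flow(j,h) via R1 from flow(j,i), flow(i,h)
round 3: derive flow(b,g) via R1 from flow(b,c), flow(c,g)
round 3: derive flow(b,h) via R1 from flow(b,c), flow(c,h)

flow(a,b)
flow(a,c)
flow(a,f)
flow(a,g)
flow(a,h)
flow(a,i)
flow(b,b)
flow(b,c)
flow(b,f)
flow(b,g)
flow(b,h)
flow(b,i)
flow(c,b)
flow(c,c)
flow(c,f)
flow(c,g)
flow(c,h)
flow(c,i)
flow(i,b)
flow(i,c)
flow(i,f)
flow(i,g)
flow(i,h)
flow(i,i)
flow(j,b)
flow(j,c)
flow(j,f)
flow(j,g)
flow(j,h)
flow(j,i)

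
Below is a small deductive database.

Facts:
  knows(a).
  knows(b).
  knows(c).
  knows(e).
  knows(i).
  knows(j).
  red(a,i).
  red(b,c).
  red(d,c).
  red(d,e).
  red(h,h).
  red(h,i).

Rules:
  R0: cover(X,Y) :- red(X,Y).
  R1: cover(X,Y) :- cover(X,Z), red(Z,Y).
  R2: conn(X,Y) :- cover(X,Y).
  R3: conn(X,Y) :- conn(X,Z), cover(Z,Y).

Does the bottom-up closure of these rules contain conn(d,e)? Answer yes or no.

round 1: derive cover(a,i) via R0 from red(a,i)
round 1: derive cover(b,c) via R0 from red(b,c)
round 1: derive cover(d,c) via R0 from red(d,c)
round 1: derive cover(d,e) via R0 from red(d,e)
round 1: derive cover(h,h) via R0 from red(h,h)
round 1: derive cover(h,i) via R0 from red(h,i)
round 2: derive conn(a,i) via R2 from cover(a,i)
round 2: derive conn(b,c) via R2 from cover(b,c)
round 2: derive conn(d,c) via R2 from cover(d,c)
round 2: derive conn(d,e) via R2 from cover(d,e)
round 2: derive conn(h,h) via R2 from cover(h,h)
round 2: derive conn(h,i) via R2 from cover(h,i)

yes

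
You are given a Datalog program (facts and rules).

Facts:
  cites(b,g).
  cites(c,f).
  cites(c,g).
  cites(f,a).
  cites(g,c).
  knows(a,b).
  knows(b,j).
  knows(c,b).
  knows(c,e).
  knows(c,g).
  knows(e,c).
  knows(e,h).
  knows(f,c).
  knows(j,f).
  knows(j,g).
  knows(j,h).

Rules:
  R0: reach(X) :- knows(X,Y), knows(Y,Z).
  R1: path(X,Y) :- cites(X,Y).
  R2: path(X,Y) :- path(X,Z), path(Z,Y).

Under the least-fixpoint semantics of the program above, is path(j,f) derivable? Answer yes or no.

no

round 1: derive path(b,g) via R1 from cites(b,g)
round 1: derive path(c,f) via R1 from cites(c,f)
round 1: derive path(c,g) via R1 from cites(c,g)
round 1: derive path(f,a) via R1 from cites(f,a)
round 1: derive path(g,c) via R1 from cites(g,c)
round 2: derive path(b,c) via R2 from path(b,g), path(g,c)
round 2: derive path(c,a) via R2 from path(c,f), path(f,a)
round 2: derive path(c,c) via R2 from path(c,g), path(g,c)
round 2: derive path(g,f) via R2 from path(g,c), path(c,f)
round 2: derive path(g,g) via R2 from path(g,c), path(c,g)
round 3: derive path(b,a) via R2 from path(b,c), path(c,a)
round 3: derive path(b,f) via R2 from path(b,c), path(c,f)
round 3: derive path(g,a) via R2 from path(g,c), path(c,a)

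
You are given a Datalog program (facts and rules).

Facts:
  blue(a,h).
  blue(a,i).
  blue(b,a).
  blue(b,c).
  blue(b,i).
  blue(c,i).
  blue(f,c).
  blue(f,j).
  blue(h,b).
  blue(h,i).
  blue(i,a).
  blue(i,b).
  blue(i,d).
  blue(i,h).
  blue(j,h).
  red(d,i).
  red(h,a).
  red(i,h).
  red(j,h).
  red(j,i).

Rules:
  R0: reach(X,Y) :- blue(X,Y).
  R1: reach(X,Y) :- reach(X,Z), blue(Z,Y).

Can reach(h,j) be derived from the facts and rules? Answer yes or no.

no

round 1: derive reach(a,h) via R0 from blue(a,h)
round 1: derive reach(a,i) via R0 from blue(a,i)
round 1: derive reach(b,a) via R0 from blue(b,a)
round 1: derive reach(b,c) via R0 from blue(b,c)
round 1: derive reach(b,i) via R0 from blue(b,i)
round 1: derive reach(c,i) via R0 from blue(c,i)
round 1: derive reach(f,c) via R0 from blue(f,c)
round 1: derive reach(f,j) via R0 from blue(f,j)
round 1: derive reach(h,b) via R0 from blue(h,b)
round 1: derive reach(h,i) via R0 from blue(h,i)
round 1: derive reach(i,a) via R0 from blue(i,a)
round 1: derive reach(i,b) via R0 from blue(i,b)
round 1: derive reach(i,d) via R0 from blue(i,d)
round 1: derive reach(i,h) via R0 from blue(i,h)
round 1: derive reach(j,h) via R0 from blue(j,h)
round 2: derive reach(a,a) via R1 from reach(a,i), blue(i,a)
round 2: derive reach(a,b) via R1 from reach(a,h), blue(h,b)
round 2: derive reach(a,d) via R1 from reach(a,i), blue(i,d)
round 2: derive reach(b,b) via R1 from reach(b,i), blue(i,b)
round 2: derive reach(b,d) via R1 from reach(b,i), blue(i,d)
round 2: derive reach(b,h) via R1 from reach(b,a), blue(a,h)
round 2: derive reach(c,a) via R1 from reach(c,i), blue(i,a)
round 2: derive reach(c,b) via R1 from reach(c,i), blue(i,b)
round 2: derive reach(c,d) via R1 from reach(c,i), blue(i,d)
round 2: derive reach(c,h) via R1 from reach(c,i), blue(i,h)
round 2: derive reach(f,h) via R1 from reach(f,j), blue(j,h)
round 2: derive reach(f,i) via R1 from reach(f,c), blue(c,i)
round 2: derive reach(h,a) via R1 from reach(h,b), blue(b,a)
round 2: derive reach(h,c) via R1 from reach(h,b), blue(b,c)
round 2: derive reach(h,d) via R1 from reach(h,i), blue(i,d)
round 2: derive reach(h,h) via R1 from reach(h,i), blue(i,h)
round 2: derive reach(i,c) via R1 from reach(i,b), blue(b,c)
round 2: derive reach(i,i) via R1 from reach(i,a), blue(a,i)
round 2: derive reach(j,b) via R1 from reach(j,h), blue(h,b)
round 2: derive reach(j,i) via R1 from reach(j,h), blue(h,i)
round 3: derive reach(a,c) via R1 from reach(a,b), blue(b,c)
round 3: derive reach(c,c) via R1 from reach(c,b), blue(b,c)
round 3: derive reach(f,a) via R1 from reach(f,i), blue(i,a)
round 3: derive reach(f,b) via R1 from reach(f,h), blue(h,b)
round 3: derive reach(f,d) via R1 from reach(f,i), blue(i,d)
round 3: derive reach(j,a) via R1 from reach(j,b), blue(b,a)
round 3: derive reach(j,c) via R1 from reach(j,b), blue(b,c)
round 3: derive reach(j,d) via R1 from reach(j,i), blue(i,d)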